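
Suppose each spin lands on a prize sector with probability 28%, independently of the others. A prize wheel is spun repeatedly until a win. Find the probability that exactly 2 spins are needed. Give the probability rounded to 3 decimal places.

Geometric (trials to first success), p = 0.28.
P(Y = 2) = (1−p)^1 · p = 0.72 · 0.28 = 0.20160

0.202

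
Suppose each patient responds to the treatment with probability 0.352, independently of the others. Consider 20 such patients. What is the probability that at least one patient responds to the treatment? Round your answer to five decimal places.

P(at least one) = 1 − P(none) = 1 − (1 − 0.352)^20
= 1 − 0.0001704 = 0.9998296

0.99983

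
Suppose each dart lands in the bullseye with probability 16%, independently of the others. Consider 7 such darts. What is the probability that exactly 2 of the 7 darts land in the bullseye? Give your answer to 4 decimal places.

0.2248

X ~ Binomial(n=7, p=0.16).
P(X=2) = C(7,2) · p^2 · (1−p)^5
= 21 · 0.0256 · 0.41821 = 0.224831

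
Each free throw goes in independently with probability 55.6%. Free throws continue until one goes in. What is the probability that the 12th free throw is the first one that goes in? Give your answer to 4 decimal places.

0.0001

Geometric (trials to first success), p = 0.556.
P(Y = 12) = (1−p)^11 · p = 0.00013219 · 0.556 = 0.000074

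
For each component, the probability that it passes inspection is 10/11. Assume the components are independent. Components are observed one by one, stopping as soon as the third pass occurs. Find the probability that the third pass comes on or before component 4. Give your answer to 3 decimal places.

0.956

Finishing within 4 components ⇔ at least 3 successes in the first 4. With X ~ Binomial(4, 0.909091), P(Y ≤ 4) = 1 − P(X ≤ 2).
  k=0: C(4,0)·0.909091^0·0.090909^4 = 0.00007
  k=1: C(4,1)·0.909091^1·0.090909^3 = 0.00273
  k=2: C(4,2)·0.909091^2·0.090909^2 = 0.04098
1 − 0.04378 = 0.95622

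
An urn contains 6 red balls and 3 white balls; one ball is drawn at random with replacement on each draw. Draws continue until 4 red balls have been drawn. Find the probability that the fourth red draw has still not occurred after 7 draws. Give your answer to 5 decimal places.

Needing more than 7 draws ⇔ fewer than 4 successes in the first 7. With X ~ Binomial(7, 0.666667), P(Y > 7) = P(X ≤ 3).
  k=0: C(7,0)·0.666667^0·0.333333^7 = 0.0004572
  k=1: C(7,1)·0.666667^1·0.333333^6 = 0.0064015
  k=2: C(7,2)·0.666667^2·0.333333^5 = 0.0384088
  k=3: C(7,3)·0.666667^3·0.333333^4 = 0.1280293
P(X ≤ 3) = 0.1732968

0.17330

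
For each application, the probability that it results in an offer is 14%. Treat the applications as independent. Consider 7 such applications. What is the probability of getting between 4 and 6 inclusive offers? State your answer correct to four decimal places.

X ~ Binomial(7, 0.14); P(4 ≤ X ≤ 6) = Σ C(7,k) p^k (1−p)^(7−k) over k:
  k=4: C(7,4)·0.14^4·0.86^3 = 0.008552
  k=5: C(7,5)·0.14^5·0.86^2 = 0.000835
  k=6: C(7,6)·0.14^6·0.86^1 = 0.000045
Total = 0.009433

0.0094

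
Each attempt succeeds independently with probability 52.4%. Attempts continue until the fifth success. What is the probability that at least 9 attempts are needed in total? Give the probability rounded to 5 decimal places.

Needing more than 8 attempts ⇔ fewer than 5 successes in the first 8. With X ~ Binomial(8, 0.524), P(Y > 8) = P(X ≤ 4).
  k=0: C(8,0)·0.524^0·0.476^8 = 0.0026355
  k=1: C(8,1)·0.524^1·0.476^7 = 0.0232097
  k=2: C(8,2)·0.524^2·0.476^6 = 0.0894257
  k=3: C(8,3)·0.524^3·0.476^5 = 0.1968868
  k=4: C(8,4)·0.524^4·0.476^4 = 0.2709262
P(X ≤ 4) = 0.5830839

0.58308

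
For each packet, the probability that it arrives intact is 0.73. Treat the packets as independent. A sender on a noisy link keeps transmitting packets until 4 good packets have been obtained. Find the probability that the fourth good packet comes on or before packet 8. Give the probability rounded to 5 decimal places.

Finishing within 8 packets ⇔ at least 4 successes in the first 8. With X ~ Binomial(8, 0.73), P(Y ≤ 8) = 1 − P(X ≤ 3).
  k=0: C(8,0)·0.73^0·0.27^8 = 0.0000282
  k=1: C(8,1)·0.73^1·0.27^7 = 0.0006109
  k=2: C(8,2)·0.73^2·0.27^6 = 0.0057808
  k=3: C(8,3)·0.73^3·0.27^5 = 0.0312590
1 − 0.0376789 = 0.9623211

0.96232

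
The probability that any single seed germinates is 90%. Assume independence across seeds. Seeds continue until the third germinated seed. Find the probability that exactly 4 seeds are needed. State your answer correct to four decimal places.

0.2187

Y = trial on which the third success occurs; negative binomial, r=3, p=0.90.
P(Y=4) = C(3,2) · p^3 · (1−p)^1
= 3 · 0.729 · 0.1 = 0.218700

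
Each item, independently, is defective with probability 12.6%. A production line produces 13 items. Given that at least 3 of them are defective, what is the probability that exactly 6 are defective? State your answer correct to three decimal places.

0.012

X ~ Binomial(13, 0.126). Want P(X=6 | X≥3) = P(X=6) / P(X≥3).
P(X=6) = C(13,6)·0.126^6·0.874^7 = 0.00267
P(X≥3) = 1 − 0.17364 − 0.32543 − 0.28149 = 0.21945
Ratio = 0.00267 / 0.21945 = 0.01219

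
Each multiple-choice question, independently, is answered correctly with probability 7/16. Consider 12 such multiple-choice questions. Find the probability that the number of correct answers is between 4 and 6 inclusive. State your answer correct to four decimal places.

X ~ Binomial(12, 0.4375); P(4 ≤ X ≤ 6) = Σ C(12,k) p^k (1−p)^(12−k) over k:
  k=4: C(12,4)·0.4375^4·0.5625^8 = 0.181760
  k=5: C(12,5)·0.4375^5·0.5625^7 = 0.226190
  k=6: C(12,6)·0.4375^6·0.5625^6 = 0.205246
Total = 0.613196

0.6132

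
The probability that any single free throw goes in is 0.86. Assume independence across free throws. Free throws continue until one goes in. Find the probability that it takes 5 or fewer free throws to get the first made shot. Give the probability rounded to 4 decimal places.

0.9999

Y = number of free throws to the first success; geometric, p = 0.86.
P(Y ≤ 5) = 1 − (1−p)^5 = 1 − 0.000054 = 0.999946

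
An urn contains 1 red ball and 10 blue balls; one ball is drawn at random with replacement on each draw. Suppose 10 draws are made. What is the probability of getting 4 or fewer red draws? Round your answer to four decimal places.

X ~ Binomial(10, 0.090909); P(X ≤ 4) = Σ C(10,k) p^k (1−p)^(10−k) over k:
  k=0: C(10,0)·0.090909^0·0.909091^10 = 0.385543
  k=1: C(10,1)·0.090909^1·0.909091^9 = 0.385543
  k=2: C(10,2)·0.090909^2·0.909091^8 = 0.173494
  k=3: C(10,3)·0.090909^3·0.909091^7 = 0.046265
  k=4: C(10,4)·0.090909^4·0.909091^6 = 0.008096
Total = 0.998943

0.9989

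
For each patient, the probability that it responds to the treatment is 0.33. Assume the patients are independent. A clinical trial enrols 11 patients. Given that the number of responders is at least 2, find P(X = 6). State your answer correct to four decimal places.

0.0874

X ~ Binomial(11, 0.33). Want P(X=6 | X≥2) = P(X=6) / P(X≥2).
P(X=6) = C(11,6)·0.33^6·0.67^5 = 0.080556
P(X≥2) = 1 − 0.012213 − 0.066169 = 0.921618
Ratio = 0.080556 / 0.921618 = 0.087407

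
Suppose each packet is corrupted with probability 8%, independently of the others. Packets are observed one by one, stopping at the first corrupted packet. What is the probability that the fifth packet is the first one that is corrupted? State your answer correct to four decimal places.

0.0573

Geometric (trials to first success), p = 0.08.
P(Y = 5) = (1−p)^4 · p = 0.71639 · 0.08 = 0.057311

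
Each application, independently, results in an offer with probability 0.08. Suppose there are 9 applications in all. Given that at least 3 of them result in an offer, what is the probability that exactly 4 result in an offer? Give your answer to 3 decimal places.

0.114

X ~ Binomial(9, 0.08). Want P(X=4 | X≥3) = P(X=4) / P(X≥3).
P(X=4) = C(9,4)·0.08^4·0.92^5 = 0.00340
P(X≥3) = 1 − 0.47216 − 0.36952 − 0.12853 = 0.02979
Ratio = 0.00340 / 0.02979 = 0.11417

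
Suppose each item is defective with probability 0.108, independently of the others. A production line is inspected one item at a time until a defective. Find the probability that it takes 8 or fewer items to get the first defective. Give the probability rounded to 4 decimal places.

0.5992

Y = number of items to the first success; geometric, p = 0.108.
P(Y ≤ 8) = 1 − (1−p)^8 = 1 − 0.400792 = 0.599208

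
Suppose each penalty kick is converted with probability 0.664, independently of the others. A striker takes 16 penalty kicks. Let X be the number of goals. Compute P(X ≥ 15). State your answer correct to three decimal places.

0.013

X ~ Binomial(16, 0.664); P(X ≥ 15) = Σ C(16,k) p^k (1−p)^(16−k) over k:
  k=15: C(16,15)·0.664^15·0.336^1 = 0.01156
  k=16: C(16,16)·0.664^16·0.336^0 = 0.00143
Total = 0.01299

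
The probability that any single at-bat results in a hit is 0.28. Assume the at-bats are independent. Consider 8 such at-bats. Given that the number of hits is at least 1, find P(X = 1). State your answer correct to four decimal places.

X ~ Binomial(8, 0.28). Want P(X=1 | X≥1) = P(X=1) / P(X≥1).
P(X=1) = C(8,1)·0.28^1·0.72^7 = 0.224686
P(X≥1) = 1 − 0.072220 = 0.927780
Ratio = 0.224686 / 0.927780 = 0.242176

0.2422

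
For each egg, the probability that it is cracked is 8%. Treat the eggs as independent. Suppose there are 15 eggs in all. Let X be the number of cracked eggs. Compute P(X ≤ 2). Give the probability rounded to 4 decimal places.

X ~ Binomial(15, 0.08); P(X ≤ 2) = Σ C(15,k) p^k (1−p)^(15−k) over k:
  k=0: C(15,0)·0.08^0·0.92^15 = 0.286297
  k=1: C(15,1)·0.08^1·0.92^14 = 0.373431
  k=2: C(15,2)·0.08^2·0.92^13 = 0.227306
Total = 0.887035

0.8870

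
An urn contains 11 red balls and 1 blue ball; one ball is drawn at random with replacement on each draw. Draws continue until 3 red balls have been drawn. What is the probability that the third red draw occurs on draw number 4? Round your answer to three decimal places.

Y = trial on which the third success occurs; negative binomial, r=3, p=0.916667.
P(Y=4) = C(3,2) · p^3 · (1−p)^1
= 3 · 0.77025 · 0.083333 = 0.19256

0.193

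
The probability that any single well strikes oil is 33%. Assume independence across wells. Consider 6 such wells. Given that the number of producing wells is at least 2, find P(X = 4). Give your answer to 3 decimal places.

X ~ Binomial(6, 0.33). Want P(X=4 | X≥2) = P(X=4) / P(X≥2).
P(X=4) = C(6,4)·0.33^4·0.67^2 = 0.07985
P(X≥2) = 1 − 0.09046 − 0.26732 = 0.64222
Ratio = 0.07985 / 0.64222 = 0.12434

0.124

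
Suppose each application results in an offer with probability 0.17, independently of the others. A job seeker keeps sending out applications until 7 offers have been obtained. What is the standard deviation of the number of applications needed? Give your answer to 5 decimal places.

Y = total applications until the seventh success; negative binomial with r=7, p=0.17.
SD(Y) = √[r(1−p)/p²] = √(201.0380623) = 14.1787892

14.17879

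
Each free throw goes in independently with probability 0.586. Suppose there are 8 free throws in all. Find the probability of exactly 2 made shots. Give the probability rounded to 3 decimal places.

0.048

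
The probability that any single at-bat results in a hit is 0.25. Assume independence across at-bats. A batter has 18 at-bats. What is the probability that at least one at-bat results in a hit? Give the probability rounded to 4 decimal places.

P(at least one) = 1 − P(none) = 1 − (1 − 0.25)^18
= 1 − 0.005638 = 0.994362

0.9944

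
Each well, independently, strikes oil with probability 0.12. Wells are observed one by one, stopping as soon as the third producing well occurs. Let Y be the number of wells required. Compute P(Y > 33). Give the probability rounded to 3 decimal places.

Needing more than 33 wells ⇔ fewer than 3 successes in the first 33. With X ~ Binomial(33, 0.12), P(Y > 33) = P(X ≤ 2).
  k=0: C(33,0)·0.12^0·0.88^33 = 0.01472
  k=1: C(33,1)·0.12^1·0.88^32 = 0.06624
  k=2: C(33,2)·0.12^2·0.88^31 = 0.14453
P(X ≤ 2) = 0.22549

0.225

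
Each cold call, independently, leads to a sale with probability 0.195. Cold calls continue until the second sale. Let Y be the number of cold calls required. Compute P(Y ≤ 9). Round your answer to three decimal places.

0.549

Finishing within 9 cold calls ⇔ at least 2 successes in the first 9. With X ~ Binomial(9, 0.195), P(Y ≤ 9) = 1 − P(X ≤ 1).
  k=0: C(9,0)·0.195^0·0.805^9 = 0.14196
  k=1: C(9,1)·0.195^1·0.805^8 = 0.30949
1 − 0.45145 = 0.54855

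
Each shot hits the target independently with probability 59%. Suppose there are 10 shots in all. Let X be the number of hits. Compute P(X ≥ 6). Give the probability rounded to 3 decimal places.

X ~ Binomial(10, 0.59); P(X ≥ 6) = Σ C(10,k) p^k (1−p)^(10−k) over k:
  k=6: C(10,6)·0.59^6·0.41^4 = 0.25030
  k=7: C(10,7)·0.59^7·0.41^3 = 0.20582
  k=8: C(10,8)·0.59^8·0.41^2 = 0.11107
  k=9: C(10,9)·0.59^9·0.41^1 = 0.03552
  k=10: C(10,10)·0.59^10·0.41^0 = 0.00511
Total = 0.60783

0.608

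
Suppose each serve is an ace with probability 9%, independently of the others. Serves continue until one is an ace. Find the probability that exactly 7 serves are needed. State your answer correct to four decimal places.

Geometric (trials to first success), p = 0.09.
P(Y = 7) = (1−p)^6 · p = 0.56787 · 0.09 = 0.051108

0.0511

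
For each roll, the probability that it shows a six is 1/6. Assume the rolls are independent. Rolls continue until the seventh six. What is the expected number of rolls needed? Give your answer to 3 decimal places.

42.000

Y = total rolls until the seventh success; negative binomial with r=7, p=0.166667.
E[Y] = r / p = 7 / 0.166667 = 42.00000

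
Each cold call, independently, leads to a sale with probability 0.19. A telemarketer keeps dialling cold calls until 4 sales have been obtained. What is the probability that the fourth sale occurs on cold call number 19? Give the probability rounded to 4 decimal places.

Y = trial on which the fourth success occurs; negative binomial, r=4, p=0.19.
P(Y=19) = C(18,3) · p^4 · (1−p)^15
= 816 · 0.0013032 · 0.042391 = 0.045080

0.0451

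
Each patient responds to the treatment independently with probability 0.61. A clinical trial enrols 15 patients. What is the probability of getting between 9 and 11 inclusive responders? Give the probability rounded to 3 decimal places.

0.537

X ~ Binomial(15, 0.61); P(9 ≤ X ≤ 11) = Σ C(15,k) p^k (1−p)^(15−k) over k:
  k=9: C(15,9)·0.61^9·0.39^6 = 0.20595
  k=10: C(15,10)·0.61^10·0.39^5 = 0.19328
  k=11: C(15,11)·0.61^11·0.39^4 = 0.13741
Total = 0.53664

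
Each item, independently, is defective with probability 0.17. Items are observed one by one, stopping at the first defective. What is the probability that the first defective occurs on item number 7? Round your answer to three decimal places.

Geometric (trials to first success), p = 0.17.
P(Y = 7) = (1−p)^6 · p = 0.32694 · 0.17 = 0.05558

0.056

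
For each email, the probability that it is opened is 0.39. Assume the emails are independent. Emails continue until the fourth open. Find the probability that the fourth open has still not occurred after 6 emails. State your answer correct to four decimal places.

Needing more than 6 emails ⇔ fewer than 4 successes in the first 6. With X ~ Binomial(6, 0.39), P(Y > 6) = P(X ≤ 3).
  k=0: C(6,0)·0.39^0·0.61^6 = 0.051520
  k=1: C(6,1)·0.39^1·0.61^5 = 0.197636
  k=2: C(6,2)·0.39^2·0.61^4 = 0.315893
  k=3: C(6,3)·0.39^3·0.61^3 = 0.269286
P(X ≤ 3) = 0.834334

0.8343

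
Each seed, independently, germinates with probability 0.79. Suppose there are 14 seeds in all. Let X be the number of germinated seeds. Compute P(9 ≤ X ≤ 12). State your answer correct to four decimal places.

X ~ Binomial(14, 0.79); P(9 ≤ X ≤ 12) = Σ C(14,k) p^k (1−p)^(14−k) over k:
  k=9: C(14,9)·0.79^9·0.21^5 = 0.097995
  k=10: C(14,10)·0.79^10·0.21^4 = 0.184324
  k=11: C(14,11)·0.79^11·0.21^3 = 0.252149
  k=12: C(14,12)·0.79^12·0.21^2 = 0.237140
Total = 0.771608

0.7716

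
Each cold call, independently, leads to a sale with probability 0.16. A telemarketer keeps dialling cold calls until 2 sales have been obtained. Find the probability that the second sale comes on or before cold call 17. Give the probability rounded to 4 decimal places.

0.7813

Finishing within 17 cold calls ⇔ at least 2 successes in the first 17. With X ~ Binomial(17, 0.16), P(Y ≤ 17) = 1 − P(X ≤ 1).
  k=0: C(17,0)·0.16^0·0.84^17 = 0.051612
  k=1: C(17,1)·0.16^1·0.84^16 = 0.167123
1 − 0.218735 = 0.781265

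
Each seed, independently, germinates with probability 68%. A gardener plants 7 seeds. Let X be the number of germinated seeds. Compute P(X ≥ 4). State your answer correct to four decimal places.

0.8466

X ~ Binomial(7, 0.68); P(X ≥ 4) = Σ C(7,k) p^k (1−p)^(7−k) over k:
  k=4: C(7,4)·0.68^4·0.32^3 = 0.245219
  k=5: C(7,5)·0.68^5·0.32^2 = 0.312654
  k=6: C(7,6)·0.68^6·0.32^1 = 0.221463
  k=7: C(7,7)·0.68^7·0.32^0 = 0.067230
Total = 0.846566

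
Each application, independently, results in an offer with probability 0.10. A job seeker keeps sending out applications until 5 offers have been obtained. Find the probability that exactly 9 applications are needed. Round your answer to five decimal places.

Y = trial on which the fifth success occurs; negative binomial, r=5, p=0.10.
P(Y=9) = C(8,4) · p^5 · (1−p)^4
= 70 · 1e-05 · 0.6561 = 0.0004593

0.00046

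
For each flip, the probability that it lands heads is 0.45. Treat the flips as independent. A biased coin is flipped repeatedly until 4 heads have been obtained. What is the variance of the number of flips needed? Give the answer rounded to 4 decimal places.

10.8642

Y = total flips until the fourth success; negative binomial with r=4, p=0.45.
Var(Y) = r(1−p)/p² = 4·0.55 / 0.45² = 10.864198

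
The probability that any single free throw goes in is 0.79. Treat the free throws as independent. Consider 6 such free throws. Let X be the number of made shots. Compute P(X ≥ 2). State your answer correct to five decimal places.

X ~ Binomial(6, 0.79); P(X ≥ 2) = Σ C(6,k) p^k (1−p)^(6−k) over k:
  k=2: C(6,2)·0.79^2·0.21^4 = 0.0182063
  k=3: C(6,3)·0.79^3·0.21^3 = 0.0913207
  k=4: C(6,4)·0.79^4·0.21^2 = 0.2576548
  k=5: C(6,5)·0.79^5·0.21^1 = 0.3877091
  k=6: C(6,6)·0.79^6·0.21^0 = 0.2430875
Total = 0.9979784

0.99798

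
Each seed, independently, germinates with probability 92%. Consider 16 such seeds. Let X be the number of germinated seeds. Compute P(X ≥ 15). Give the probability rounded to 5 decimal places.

0.62985

X ~ Binomial(16, 0.92); P(X ≥ 15) = Σ C(16,k) p^k (1−p)^(16−k) over k:
  k=15: C(16,15)·0.92^15·0.08^1 = 0.3664607
  k=16: C(16,16)·0.92^16·0.08^0 = 0.2633936
Total = 0.6298543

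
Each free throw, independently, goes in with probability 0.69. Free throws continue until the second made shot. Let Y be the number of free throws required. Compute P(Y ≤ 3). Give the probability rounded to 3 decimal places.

Finishing within 3 free throws ⇔ at least 2 successes in the first 3. With X ~ Binomial(3, 0.69), P(Y ≤ 3) = 1 − P(X ≤ 1).
  k=0: C(3,0)·0.69^0·0.31^3 = 0.02979
  k=1: C(3,1)·0.69^1·0.31^2 = 0.19893
1 − 0.22872 = 0.77128

0.771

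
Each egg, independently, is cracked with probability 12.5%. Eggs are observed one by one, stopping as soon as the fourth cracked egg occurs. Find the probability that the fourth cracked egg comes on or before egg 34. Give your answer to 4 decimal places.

Finishing within 34 eggs ⇔ at least 4 successes in the first 34. With X ~ Binomial(34, 0.125), P(Y ≤ 34) = 1 − P(X ≤ 3).
  k=0: C(34,0)·0.125^0·0.875^34 = 0.010673
  k=1: C(34,1)·0.125^1·0.875^33 = 0.051839
  k=2: C(34,2)·0.125^2·0.875^32 = 0.122191
  k=3: C(34,3)·0.125^3·0.875^31 = 0.186196
1 − 0.370899 = 0.629101

0.6291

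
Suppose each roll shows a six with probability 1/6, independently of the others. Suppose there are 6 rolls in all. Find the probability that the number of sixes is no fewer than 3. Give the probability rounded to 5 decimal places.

0.06229

X ~ Binomial(6, 0.166667); P(X ≥ 3) = Σ C(6,k) p^k (1−p)^(6−k) over k:
  k=3: C(6,3)·0.166667^3·0.833333^3 = 0.0535837
  k=4: C(6,4)·0.166667^4·0.833333^2 = 0.0080376
  k=5: C(6,5)·0.166667^5·0.833333^1 = 0.0006430
  k=6: C(6,6)·0.166667^6·0.833333^0 = 0.0000214
Total = 0.0622857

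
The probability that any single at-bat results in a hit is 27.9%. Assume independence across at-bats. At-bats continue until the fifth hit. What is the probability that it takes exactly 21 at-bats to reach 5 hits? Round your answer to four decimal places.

0.0437

Y = trial on which the fifth success occurs; negative binomial, r=5, p=0.279.
P(Y=21) = C(20,4) · p^5 · (1−p)^16
= 4845 · 0.0016905 · 0.0053329 = 0.043680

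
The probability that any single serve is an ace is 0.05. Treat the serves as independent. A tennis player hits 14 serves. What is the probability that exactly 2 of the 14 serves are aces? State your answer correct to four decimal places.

X ~ Binomial(n=14, p=0.05).
P(X=2) = C(14,2) · p^2 · (1−p)^12
= 91 · 0.0025 · 0.54036 = 0.122932

0.1229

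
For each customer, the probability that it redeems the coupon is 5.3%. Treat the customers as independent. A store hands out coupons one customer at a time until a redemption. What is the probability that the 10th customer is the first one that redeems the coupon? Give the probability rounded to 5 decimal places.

0.03247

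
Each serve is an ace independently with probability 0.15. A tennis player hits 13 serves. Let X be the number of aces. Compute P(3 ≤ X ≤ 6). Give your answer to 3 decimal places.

X ~ Binomial(13, 0.15); P(3 ≤ X ≤ 6) = Σ C(13,k) p^k (1−p)^(13−k) over k:
  k=3: C(13,3)·0.15^3·0.85^10 = 0.19003
  k=4: C(13,4)·0.15^4·0.85^9 = 0.08384
  k=5: C(13,5)·0.15^5·0.85^8 = 0.02663
  k=6: C(13,6)·0.15^6·0.85^7 = 0.00627
Total = 0.30677

0.307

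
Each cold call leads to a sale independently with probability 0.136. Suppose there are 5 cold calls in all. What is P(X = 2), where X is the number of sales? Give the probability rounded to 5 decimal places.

0.11929

X ~ Binomial(n=5, p=0.136).
P(X=2) = C(5,2) · p^2 · (1−p)^3
= 10 · 0.018496 · 0.64497 = 0.1192941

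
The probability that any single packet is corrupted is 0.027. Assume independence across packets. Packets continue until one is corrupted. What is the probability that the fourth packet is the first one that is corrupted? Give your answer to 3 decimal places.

0.025

Geometric (trials to first success), p = 0.027.
P(Y = 4) = (1−p)^3 · p = 0.92117 · 0.027 = 0.02487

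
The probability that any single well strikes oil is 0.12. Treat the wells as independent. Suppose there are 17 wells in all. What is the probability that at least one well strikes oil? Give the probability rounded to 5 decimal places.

P(at least one) = 1 − P(none) = 1 − (1 − 0.12)^17
= 1 − 0.1138166 = 0.8861834

0.88618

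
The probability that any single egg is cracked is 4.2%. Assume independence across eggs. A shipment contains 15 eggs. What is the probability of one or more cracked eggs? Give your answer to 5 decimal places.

P(at least one) = 1 − P(none) = 1 − (1 − 0.042)^15
= 1 − 0.5253910 = 0.4746090

0.47461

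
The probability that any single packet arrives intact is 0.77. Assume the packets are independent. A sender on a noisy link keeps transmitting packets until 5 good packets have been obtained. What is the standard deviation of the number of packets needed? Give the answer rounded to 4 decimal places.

Y = total packets until the fifth success; negative binomial with r=5, p=0.77.
SD(Y) = √[r(1−p)/p²] = √(1.939619) = 1.392702

1.3927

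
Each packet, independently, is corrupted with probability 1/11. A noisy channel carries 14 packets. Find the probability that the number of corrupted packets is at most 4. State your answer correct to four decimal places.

0.9938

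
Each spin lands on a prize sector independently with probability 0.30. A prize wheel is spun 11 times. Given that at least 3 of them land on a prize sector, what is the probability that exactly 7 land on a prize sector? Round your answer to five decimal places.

0.02521

X ~ Binomial(11, 0.30). Want P(X=7 | X≥3) = P(X=7) / P(X≥3).
P(X=7) = C(11,7)·0.30^7·0.70^4 = 0.0173283
P(X≥3) = 1 − 0.0197733 − 0.0932168 − 0.1997504 = 0.6872595
Ratio = 0.0173283 / 0.6872595 = 0.0252136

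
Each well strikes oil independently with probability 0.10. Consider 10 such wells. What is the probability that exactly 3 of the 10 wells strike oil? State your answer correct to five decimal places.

X ~ Binomial(n=10, p=0.10).
P(X=3) = C(10,3) · p^3 · (1−p)^7
= 120 · 0.001 · 0.4783 = 0.0573956

0.05740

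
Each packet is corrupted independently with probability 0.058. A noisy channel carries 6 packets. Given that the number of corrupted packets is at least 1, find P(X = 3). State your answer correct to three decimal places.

0.011

X ~ Binomial(6, 0.058). Want P(X=3 | X≥1) = P(X=3) / P(X≥1).
P(X=3) = C(6,3)·0.058^3·0.942^3 = 0.00326
P(X≥1) = 1 − 0.69872 = 0.30128
Ratio = 0.00326 / 0.30128 = 0.01083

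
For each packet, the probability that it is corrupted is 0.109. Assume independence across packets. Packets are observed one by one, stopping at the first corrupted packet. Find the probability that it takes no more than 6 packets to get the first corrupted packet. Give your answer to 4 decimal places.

0.4997

Y = number of packets to the first success; geometric, p = 0.109.
P(Y ≤ 6) = 1 − (1−p)^6 = 1 − 0.500341 = 0.499659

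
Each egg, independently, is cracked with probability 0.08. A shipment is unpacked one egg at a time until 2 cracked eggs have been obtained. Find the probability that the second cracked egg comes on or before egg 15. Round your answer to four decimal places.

Finishing within 15 eggs ⇔ at least 2 successes in the first 15. With X ~ Binomial(15, 0.08), P(Y ≤ 15) = 1 − P(X ≤ 1).
  k=0: C(15,0)·0.08^0·0.92^15 = 0.286297
  k=1: C(15,1)·0.08^1·0.92^14 = 0.373431
1 − 0.659729 = 0.340271

0.3403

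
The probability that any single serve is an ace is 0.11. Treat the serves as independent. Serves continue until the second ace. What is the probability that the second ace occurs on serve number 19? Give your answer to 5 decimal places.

Y = trial on which the second success occurs; negative binomial, r=2, p=0.11.
P(Y=19) = C(18,1) · p^2 · (1−p)^17
= 18 · 0.0121 · 0.13792 = 0.0300392

0.03004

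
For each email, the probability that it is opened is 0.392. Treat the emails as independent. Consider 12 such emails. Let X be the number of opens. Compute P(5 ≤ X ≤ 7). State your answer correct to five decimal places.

0.48811

X ~ Binomial(12, 0.392); P(5 ≤ X ≤ 7) = Σ C(12,k) p^k (1−p)^(12−k) over k:
  k=5: C(12,5)·0.392^5·0.608^7 = 0.2251545
  k=6: C(12,6)·0.392^6·0.608^6 = 0.1693596
  k=7: C(12,7)·0.392^7·0.608^5 = 0.0935935
Total = 0.4881076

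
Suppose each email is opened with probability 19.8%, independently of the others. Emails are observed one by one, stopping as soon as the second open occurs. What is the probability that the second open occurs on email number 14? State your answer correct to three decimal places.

Y = trial on which the second success occurs; negative binomial, r=2, p=0.198.
P(Y=14) = C(13,1) · p^2 · (1−p)^12
= 13 · 0.039204 · 0.07081 = 0.03609

0.036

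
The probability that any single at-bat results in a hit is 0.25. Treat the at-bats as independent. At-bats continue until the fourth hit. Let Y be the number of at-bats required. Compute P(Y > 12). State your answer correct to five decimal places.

Needing more than 12 at-bats ⇔ fewer than 4 successes in the first 12. With X ~ Binomial(12, 0.25), P(Y > 12) = P(X ≤ 3).
  k=0: C(12,0)·0.25^0·0.75^12 = 0.0316764
  k=1: C(12,1)·0.25^1·0.75^11 = 0.1267054
  k=2: C(12,2)·0.25^2·0.75^10 = 0.2322932
  k=3: C(12,3)·0.25^3·0.75^9 = 0.2581036
P(X ≤ 3) = 0.6487786

0.64878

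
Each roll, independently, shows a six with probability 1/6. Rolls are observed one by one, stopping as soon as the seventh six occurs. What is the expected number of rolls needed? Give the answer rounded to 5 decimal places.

42.00000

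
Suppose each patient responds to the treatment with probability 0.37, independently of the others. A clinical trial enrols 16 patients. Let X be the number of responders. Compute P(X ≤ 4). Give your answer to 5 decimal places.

0.23509

X ~ Binomial(16, 0.37); P(X ≤ 4) = Σ C(16,k) p^k (1−p)^(16−k) over k:
  k=0: C(16,0)·0.37^0·0.63^16 = 0.0006158
  k=1: C(16,1)·0.37^1·0.63^15 = 0.0057867
  k=2: C(16,2)·0.37^2·0.63^14 = 0.0254890
  k=3: C(16,3)·0.37^3·0.63^13 = 0.0698587
  k=4: C(16,4)·0.37^4·0.63^12 = 0.1333414
Total = 0.2350915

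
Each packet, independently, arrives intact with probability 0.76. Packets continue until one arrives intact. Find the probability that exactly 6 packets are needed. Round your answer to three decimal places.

Geometric (trials to first success), p = 0.76.
P(Y = 6) = (1−p)^5 · p = 0.00079626 · 0.76 = 0.00061

0.001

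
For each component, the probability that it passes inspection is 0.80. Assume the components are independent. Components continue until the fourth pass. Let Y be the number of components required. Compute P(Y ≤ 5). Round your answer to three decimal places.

0.737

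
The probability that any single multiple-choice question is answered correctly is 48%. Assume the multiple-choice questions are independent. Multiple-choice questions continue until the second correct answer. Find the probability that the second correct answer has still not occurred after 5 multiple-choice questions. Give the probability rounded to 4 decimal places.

0.2135

Needing more than 5 multiple-choice questions ⇔ fewer than 2 successes in the first 5. With X ~ Binomial(5, 0.48), P(Y > 5) = P(X ≤ 1).
  k=0: C(5,0)·0.48^0·0.52^5 = 0.038020
  k=1: C(5,1)·0.48^1·0.52^4 = 0.175479
P(X ≤ 1) = 0.213499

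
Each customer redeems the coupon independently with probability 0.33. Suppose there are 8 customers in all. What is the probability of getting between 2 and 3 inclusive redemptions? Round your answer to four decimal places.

X ~ Binomial(8, 0.33); P(2 ≤ X ≤ 3) = Σ C(8,k) p^k (1−p)^(8−k) over k:
  k=2: C(8,2)·0.33^2·0.67^6 = 0.275826
  k=3: C(8,3)·0.33^3·0.67^5 = 0.271709
Total = 0.547535

0.5475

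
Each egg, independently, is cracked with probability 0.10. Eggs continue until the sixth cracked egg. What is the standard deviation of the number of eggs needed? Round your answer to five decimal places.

23.23790

Y = total eggs until the sixth success; negative binomial with r=6, p=0.10.
SD(Y) = √[r(1−p)/p²] = √(540.0000000) = 23.2379001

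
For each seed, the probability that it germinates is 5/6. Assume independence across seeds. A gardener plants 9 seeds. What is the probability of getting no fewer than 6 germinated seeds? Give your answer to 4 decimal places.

0.9520

X ~ Binomial(9, 0.833333); P(X ≥ 6) = Σ C(9,k) p^k (1−p)^(9−k) over k:
  k=6: C(9,6)·0.833333^6·0.166667^3 = 0.130238
  k=7: C(9,7)·0.833333^7·0.166667^2 = 0.279082
  k=8: C(9,8)·0.833333^8·0.166667^1 = 0.348852
  k=9: C(9,9)·0.833333^9·0.166667^0 = 0.193807
Total = 0.951979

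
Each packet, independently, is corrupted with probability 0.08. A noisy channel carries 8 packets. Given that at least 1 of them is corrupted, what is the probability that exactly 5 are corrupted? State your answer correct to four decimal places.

X ~ Binomial(8, 0.08). Want P(X=5 | X≥1) = P(X=5) / P(X≥1).
P(X=5) = C(8,5)·0.08^5·0.92^3 = 0.000143
P(X≥1) = 1 − 0.513219 = 0.486781
Ratio = 0.000143 / 0.486781 = 0.000294

0.0003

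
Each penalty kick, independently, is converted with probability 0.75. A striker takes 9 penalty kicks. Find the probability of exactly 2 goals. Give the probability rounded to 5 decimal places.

0.00124

X ~ Binomial(n=9, p=0.75).
P(X=2) = C(9,2) · p^2 · (1−p)^7
= 36 · 0.5625 · 6.1035e-05 = 0.0012360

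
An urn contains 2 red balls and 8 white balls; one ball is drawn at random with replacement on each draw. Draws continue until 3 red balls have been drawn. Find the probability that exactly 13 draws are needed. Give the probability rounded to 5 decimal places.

0.05669

Y = trial on which the third success occurs; negative binomial, r=3, p=0.20.
P(Y=13) = C(12,2) · p^3 · (1−p)^10
= 66 · 0.008 · 0.10737 = 0.0566936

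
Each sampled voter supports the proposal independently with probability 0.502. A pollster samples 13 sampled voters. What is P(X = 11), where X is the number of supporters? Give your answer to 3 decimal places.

0.010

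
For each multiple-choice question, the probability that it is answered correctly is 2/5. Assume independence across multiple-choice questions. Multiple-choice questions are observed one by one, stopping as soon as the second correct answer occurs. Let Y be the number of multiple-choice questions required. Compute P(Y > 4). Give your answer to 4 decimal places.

0.4752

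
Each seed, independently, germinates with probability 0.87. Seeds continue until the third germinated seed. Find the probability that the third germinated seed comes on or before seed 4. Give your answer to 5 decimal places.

Finishing within 4 seeds ⇔ at least 3 successes in the first 4. With X ~ Binomial(4, 0.87), P(Y ≤ 4) = 1 − P(X ≤ 2).
  k=0: C(4,0)·0.87^0·0.13^4 = 0.0002856
  k=1: C(4,1)·0.87^1·0.13^3 = 0.0076456
  k=2: C(4,2)·0.87^2·0.13^2 = 0.0767497
1 − 0.0846808 = 0.9153192

0.91532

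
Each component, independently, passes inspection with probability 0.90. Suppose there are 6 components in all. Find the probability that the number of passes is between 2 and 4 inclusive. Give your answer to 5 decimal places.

0.11421

X ~ Binomial(6, 0.90); P(2 ≤ X ≤ 4) = Σ C(6,k) p^k (1−p)^(6−k) over k:
  k=2: C(6,2)·0.90^2·0.10^4 = 0.0012150
  k=3: C(6,3)·0.90^3·0.10^3 = 0.0145800
  k=4: C(6,4)·0.90^4·0.10^2 = 0.0984150
Total = 0.1142100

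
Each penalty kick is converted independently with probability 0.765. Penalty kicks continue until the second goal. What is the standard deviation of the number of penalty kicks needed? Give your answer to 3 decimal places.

Y = total penalty kicks until the second success; negative binomial with r=2, p=0.765.
SD(Y) = √[r(1−p)/p²] = √(0.80311) = 0.89616

0.896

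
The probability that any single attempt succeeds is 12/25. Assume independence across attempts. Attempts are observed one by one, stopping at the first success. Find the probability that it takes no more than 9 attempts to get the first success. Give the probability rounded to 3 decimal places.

Y = number of attempts to the first success; geometric, p = 0.48.
P(Y ≤ 9) = 1 − (1−p)^9 = 1 − 0.00278 = 0.99722

0.997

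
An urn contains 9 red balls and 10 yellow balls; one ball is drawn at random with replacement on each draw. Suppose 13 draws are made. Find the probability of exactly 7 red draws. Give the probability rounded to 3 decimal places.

X ~ Binomial(n=13, p=0.473684).
P(X=7) = C(13,7) · p^7 · (1−p)^6
= 1716 · 0.0053508 · 0.021256 = 0.19517

0.195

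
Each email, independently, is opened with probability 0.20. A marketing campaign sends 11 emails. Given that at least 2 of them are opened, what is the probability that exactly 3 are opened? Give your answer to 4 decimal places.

0.3267

X ~ Binomial(11, 0.20). Want P(X=3 | X≥2) = P(X=3) / P(X≥2).
P(X=3) = C(11,3)·0.20^3·0.80^8 = 0.221459
P(X≥2) = 1 − 0.085899 − 0.236223 = 0.677877
Ratio = 0.221459 / 0.677877 = 0.326695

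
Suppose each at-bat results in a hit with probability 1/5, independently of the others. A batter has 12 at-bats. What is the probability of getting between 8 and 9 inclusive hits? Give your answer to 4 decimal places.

X ~ Binomial(12, 0.20); P(8 ≤ X ≤ 9) = Σ C(12,k) p^k (1−p)^(12−k) over k:
  k=8: C(12,8)·0.20^8·0.80^4 = 0.000519
  k=9: C(12,9)·0.20^9·0.80^3 = 0.000058
Total = 0.000577

0.0006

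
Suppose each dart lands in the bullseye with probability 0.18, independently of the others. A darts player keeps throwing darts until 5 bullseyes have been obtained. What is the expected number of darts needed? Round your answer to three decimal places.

27.778

Y = total darts until the fifth success; negative binomial with r=5, p=0.18.
E[Y] = r / p = 5 / 0.18 = 27.77778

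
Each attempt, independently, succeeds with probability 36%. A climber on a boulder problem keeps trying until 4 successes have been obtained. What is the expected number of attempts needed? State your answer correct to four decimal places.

11.1111

Y = total attempts until the fourth success; negative binomial with r=4, p=0.36.
E[Y] = r / p = 4 / 0.36 = 11.111111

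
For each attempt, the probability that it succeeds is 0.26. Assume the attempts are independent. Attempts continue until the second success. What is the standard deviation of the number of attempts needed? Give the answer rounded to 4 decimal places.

4.6790

Y = total attempts until the second success; negative binomial with r=2, p=0.26.
SD(Y) = √[r(1−p)/p²] = √(21.893491) = 4.679048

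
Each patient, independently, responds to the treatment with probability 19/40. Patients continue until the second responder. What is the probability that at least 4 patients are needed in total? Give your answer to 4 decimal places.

Needing more than 3 patients ⇔ fewer than 2 successes in the first 3. With X ~ Binomial(3, 0.475), P(Y > 3) = P(X ≤ 1).
  k=0: C(3,0)·0.475^0·0.525^3 = 0.144703
  k=1: C(3,1)·0.475^1·0.525^2 = 0.392766
P(X ≤ 1) = 0.537469

0.5375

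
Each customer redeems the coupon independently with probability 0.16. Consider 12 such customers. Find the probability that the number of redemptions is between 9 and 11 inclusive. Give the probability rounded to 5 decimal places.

0.00001

X ~ Binomial(12, 0.16); P(9 ≤ X ≤ 11) = Σ C(12,k) p^k (1−p)^(12−k) over k:
  k=9: C(12,9)·0.16^9·0.84^3 = 0.0000090
  k=10: C(12,10)·0.16^10·0.84^2 = 0.0000005
  k=11: C(12,11)·0.16^11·0.84^1 = 0.0000000
Total = 0.0000095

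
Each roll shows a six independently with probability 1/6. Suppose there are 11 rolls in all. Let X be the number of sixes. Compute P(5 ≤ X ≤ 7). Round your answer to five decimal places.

0.02445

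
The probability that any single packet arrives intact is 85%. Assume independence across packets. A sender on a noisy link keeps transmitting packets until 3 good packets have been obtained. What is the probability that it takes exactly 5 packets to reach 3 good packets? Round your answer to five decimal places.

0.08291

Y = trial on which the third success occurs; negative binomial, r=3, p=0.85.
P(Y=5) = C(4,2) · p^3 · (1−p)^2
= 6 · 0.61413 · 0.0225 = 0.0829069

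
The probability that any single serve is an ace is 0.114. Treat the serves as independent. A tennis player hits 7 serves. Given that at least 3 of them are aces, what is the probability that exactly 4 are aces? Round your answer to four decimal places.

X ~ Binomial(7, 0.114). Want P(X=4 | X≥3) = P(X=4) / P(X≥3).
P(X=4) = C(7,4)·0.114^4·0.886^3 = 0.004111
P(X≥3) = 1 − 0.428584 − 0.386016 − 0.149004 = 0.036396
Ratio = 0.004111 / 0.036396 = 0.112962

0.1130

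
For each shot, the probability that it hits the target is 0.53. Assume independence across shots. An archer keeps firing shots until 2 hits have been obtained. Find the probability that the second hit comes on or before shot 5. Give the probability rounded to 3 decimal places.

0.848

Finishing within 5 shots ⇔ at least 2 successes in the first 5. With X ~ Binomial(5, 0.53), P(Y ≤ 5) = 1 − P(X ≤ 1).
  k=0: C(5,0)·0.53^0·0.47^5 = 0.02293
  k=1: C(5,1)·0.53^1·0.47^4 = 0.12931
1 − 0.15225 = 0.84775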